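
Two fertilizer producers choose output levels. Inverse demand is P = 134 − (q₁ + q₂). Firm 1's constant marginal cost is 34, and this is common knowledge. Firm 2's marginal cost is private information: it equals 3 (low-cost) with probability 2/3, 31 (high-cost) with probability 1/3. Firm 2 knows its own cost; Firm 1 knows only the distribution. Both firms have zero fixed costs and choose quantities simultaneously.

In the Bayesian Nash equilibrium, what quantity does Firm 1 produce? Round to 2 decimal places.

26.11

Type-c best response for Firm 2: q₂(c) = (134 − c)/2 − q₁/2.
Firm 1 maximizes expected profit; its first-order condition is 134 − 2q₁ − E[q₂] − 34 = 0.
Substituting E[q₂] and solving: E[c₂] = 12.3333, so q₁ = (134 − 2·34 + 12.3333)/3 = 26.1111.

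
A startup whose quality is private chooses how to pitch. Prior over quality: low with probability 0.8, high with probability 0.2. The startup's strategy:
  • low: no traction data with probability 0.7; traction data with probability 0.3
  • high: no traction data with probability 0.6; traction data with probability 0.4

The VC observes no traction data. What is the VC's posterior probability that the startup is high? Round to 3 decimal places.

P(no traction data) = 0.8·0.7 + 0.2·0.6 = 0.68
P(high | no traction data) = (0.2·0.6) / 0.68 = 0.12 / 0.68 = 0.176471

0.176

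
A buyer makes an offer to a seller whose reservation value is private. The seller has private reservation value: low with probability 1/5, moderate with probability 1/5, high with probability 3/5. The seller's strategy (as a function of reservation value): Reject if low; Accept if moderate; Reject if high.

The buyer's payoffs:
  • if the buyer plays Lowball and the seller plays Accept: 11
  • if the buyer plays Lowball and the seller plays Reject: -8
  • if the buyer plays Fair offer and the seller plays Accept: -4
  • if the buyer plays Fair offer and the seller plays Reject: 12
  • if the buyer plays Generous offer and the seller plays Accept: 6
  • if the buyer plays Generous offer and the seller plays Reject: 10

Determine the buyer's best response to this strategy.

Compute the buyer's expected payoff for each action, taking the expectation over the seller's type.
E[Lowball] = 1/5·(-8) + 1/5·(11) + 3/5·(-8) = -21/5
E[Fair offer] = 1/5·(12) + 1/5·(-4) + 3/5·(12) = 44/5
E[Generous offer] = 1/5·(10) + 1/5·(6) + 3/5·(10) = 46/5
Best response: Generous offer (46/5 is the largest).

Generous offer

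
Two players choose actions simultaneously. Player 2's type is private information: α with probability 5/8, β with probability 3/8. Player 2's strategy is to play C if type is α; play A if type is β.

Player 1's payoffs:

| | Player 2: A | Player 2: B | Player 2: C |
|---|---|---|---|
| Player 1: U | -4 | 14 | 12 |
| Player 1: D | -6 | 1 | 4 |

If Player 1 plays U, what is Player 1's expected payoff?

6

E[U] = 5/8·12 + 3/8·(-4) = 15/2 + (-3/2) = 6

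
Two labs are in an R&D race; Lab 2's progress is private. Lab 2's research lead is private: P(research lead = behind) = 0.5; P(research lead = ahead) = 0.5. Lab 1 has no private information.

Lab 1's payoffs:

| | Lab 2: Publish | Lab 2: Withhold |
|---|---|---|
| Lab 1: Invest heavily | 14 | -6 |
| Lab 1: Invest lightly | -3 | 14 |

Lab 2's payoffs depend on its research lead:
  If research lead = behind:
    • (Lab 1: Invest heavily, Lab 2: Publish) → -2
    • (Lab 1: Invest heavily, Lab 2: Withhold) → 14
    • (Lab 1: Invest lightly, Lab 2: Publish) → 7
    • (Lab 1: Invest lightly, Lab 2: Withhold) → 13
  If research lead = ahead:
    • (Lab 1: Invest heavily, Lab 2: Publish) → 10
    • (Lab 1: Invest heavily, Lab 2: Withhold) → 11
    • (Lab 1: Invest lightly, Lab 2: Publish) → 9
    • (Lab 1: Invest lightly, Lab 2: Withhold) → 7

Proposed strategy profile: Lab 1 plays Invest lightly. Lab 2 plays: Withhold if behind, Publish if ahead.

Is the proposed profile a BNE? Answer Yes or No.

Yes

Lab 1 plays Invest lightly: E[Invest lightly] = 0.5·(14) + 0.5·(-3) = 5.5; E[Invest heavily] = 4. Best-responding. ✓
Lab 2 (research lead behind), facing Invest lightly: Publish gives 7, Withhold gives 13. Proposed Withhold is best. ✓
Lab 2 (research lead ahead), facing Invest lightly: Publish gives 9, Withhold gives 7. Proposed Publish is best. ✓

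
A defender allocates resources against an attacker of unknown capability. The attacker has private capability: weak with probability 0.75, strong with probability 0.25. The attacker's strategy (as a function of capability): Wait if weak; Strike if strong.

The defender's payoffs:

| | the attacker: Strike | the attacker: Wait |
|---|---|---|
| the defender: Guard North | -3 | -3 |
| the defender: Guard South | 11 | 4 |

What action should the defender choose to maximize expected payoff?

Guard South

E[Guard North] = 0.75·(-3) + 0.25·(-3) = -3
E[Guard South] = 0.75·(4) + 0.25·(11) = 5.75
Best response: Guard South (5.75 is the largest).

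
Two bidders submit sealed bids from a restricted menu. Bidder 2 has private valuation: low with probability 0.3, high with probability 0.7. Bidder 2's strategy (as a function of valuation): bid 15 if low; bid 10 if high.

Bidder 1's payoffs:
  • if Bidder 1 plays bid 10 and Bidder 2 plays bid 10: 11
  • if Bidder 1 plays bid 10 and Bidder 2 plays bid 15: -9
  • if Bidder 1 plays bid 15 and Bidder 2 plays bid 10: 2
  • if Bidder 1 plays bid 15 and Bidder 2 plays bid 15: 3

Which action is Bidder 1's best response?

Compute Bidder 1's expected payoff for each action, taking the expectation over Bidder 2's type.
E[bid 10] = 0.3·(-9) + 0.7·(11) = 5
E[bid 15] = 0.3·(3) + 0.7·(2) = 2.3
Best response: bid 10 (5 is the largest).

bid 10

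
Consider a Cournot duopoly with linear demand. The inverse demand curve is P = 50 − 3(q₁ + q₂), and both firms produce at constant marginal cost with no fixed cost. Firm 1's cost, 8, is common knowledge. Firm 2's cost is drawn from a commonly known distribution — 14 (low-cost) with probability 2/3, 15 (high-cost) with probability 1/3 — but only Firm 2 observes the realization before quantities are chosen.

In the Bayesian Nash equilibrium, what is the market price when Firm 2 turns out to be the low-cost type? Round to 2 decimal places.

23.94

Type-c best response for Firm 2: q₂(c) = (50 − c)/6 − q₁/2.
Firm 1 maximizes expected profit; its first-order condition is 50 − 6q₁ − 3E[q₂] − 8 = 0.
Substituting E[q₂] and solving: E[c₂] = 14.3333, so q₁ = (50 − 2·8 + 14.3333)/9 = 5.37037.
q₂(low-cost) = 3.31481, so P = 50 − 3·(5.37037 + 3.31481) = 23.9444.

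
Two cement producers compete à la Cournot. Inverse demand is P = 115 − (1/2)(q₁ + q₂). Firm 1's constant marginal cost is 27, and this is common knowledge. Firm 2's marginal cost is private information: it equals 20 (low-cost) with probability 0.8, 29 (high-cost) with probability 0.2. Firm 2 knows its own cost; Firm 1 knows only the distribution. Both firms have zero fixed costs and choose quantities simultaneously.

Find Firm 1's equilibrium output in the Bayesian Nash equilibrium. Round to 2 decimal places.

55.20

Type-c best response for Firm 2: q₂(c) = (115 − c) − q₁/2.
Firm 1 maximizes expected profit; its first-order condition is 115 − q₁ − (1/2)E[q₂] − 27 = 0.
Substituting E[q₂] and solving: E[c₂] = 21.8, so q₁ = (115 − 2·27 + 21.8)/(3/2) = 55.2.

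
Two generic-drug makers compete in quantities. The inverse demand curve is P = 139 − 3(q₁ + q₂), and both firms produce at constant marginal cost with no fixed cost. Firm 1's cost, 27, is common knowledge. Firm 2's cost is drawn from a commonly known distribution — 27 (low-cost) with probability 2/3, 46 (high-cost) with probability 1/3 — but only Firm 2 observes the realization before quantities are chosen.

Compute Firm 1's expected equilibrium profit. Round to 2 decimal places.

Firm 2 with cost c maximizes (139 − 3(q₁+q₂) − c)·q₂, giving q₂(c) = (139 − c − 3q₁)/6.
E[c₂] = 2/3·27 + 1/3·46 = 33.3333
Firm 1's FOC against E[q₂] yields q₁ = (139 − 2·27 + E[c₂])/9 = (139 − 54 + 33.3333)/9 = 13.1481.
E[P] = 139 − 3·(q₁ + E[q₂]) = 66.4444; Firm 1's expected profit = (E[P] − 27)·q₁ = (66.4444 − 27)·13.1481 = 518.621.

518.62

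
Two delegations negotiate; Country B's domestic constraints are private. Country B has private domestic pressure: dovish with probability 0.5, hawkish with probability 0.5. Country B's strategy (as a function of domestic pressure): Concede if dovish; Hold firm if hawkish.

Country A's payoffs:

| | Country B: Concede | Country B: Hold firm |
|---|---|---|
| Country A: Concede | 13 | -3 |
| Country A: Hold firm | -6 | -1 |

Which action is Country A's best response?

E[Concede] = 0.5·(13) + 0.5·(-3) = 5
E[Hold firm] = 0.5·(-6) + 0.5·(-1) = -3.5
Best response: Concede (5 is the largest).

Concede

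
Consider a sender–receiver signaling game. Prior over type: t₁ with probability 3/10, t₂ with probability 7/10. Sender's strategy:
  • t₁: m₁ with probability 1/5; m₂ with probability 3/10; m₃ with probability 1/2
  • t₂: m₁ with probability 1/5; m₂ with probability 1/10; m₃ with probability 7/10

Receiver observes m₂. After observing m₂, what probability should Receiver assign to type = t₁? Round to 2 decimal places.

0.56

P(m₂) = (3/10)·(3/10) + (7/10)·(1/10) = 4/25
P(t₁ | m₂) = ((3/10)·(3/10)) / (4/25) = (9/100) / (4/25) = 9/16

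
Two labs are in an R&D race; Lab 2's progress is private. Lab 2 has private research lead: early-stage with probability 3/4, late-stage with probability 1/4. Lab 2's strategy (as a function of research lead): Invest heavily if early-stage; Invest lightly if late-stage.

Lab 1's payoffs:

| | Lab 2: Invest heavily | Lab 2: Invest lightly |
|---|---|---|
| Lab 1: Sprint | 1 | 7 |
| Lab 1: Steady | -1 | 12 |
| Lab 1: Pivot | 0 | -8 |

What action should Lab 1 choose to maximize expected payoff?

E[Sprint] = 3/4·(1) + 1/4·(7) = 5/2
E[Steady] = 3/4·(-1) + 1/4·(12) = 9/4
E[Pivot] = 3/4·(0) + 1/4·(-8) = -2
Best response: Sprint (5/2 is the largest).

Sprint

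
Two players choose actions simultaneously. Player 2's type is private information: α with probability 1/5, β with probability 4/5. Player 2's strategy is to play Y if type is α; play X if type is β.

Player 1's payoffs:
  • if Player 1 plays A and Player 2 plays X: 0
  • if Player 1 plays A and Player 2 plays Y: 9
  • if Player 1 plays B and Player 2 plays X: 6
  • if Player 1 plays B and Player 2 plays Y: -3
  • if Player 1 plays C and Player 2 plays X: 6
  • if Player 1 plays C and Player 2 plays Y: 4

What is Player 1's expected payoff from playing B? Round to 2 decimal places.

4.20

E[B] = 1/5·(-3) + 4/5·6 = (-3/5) + 24/5 = 21/5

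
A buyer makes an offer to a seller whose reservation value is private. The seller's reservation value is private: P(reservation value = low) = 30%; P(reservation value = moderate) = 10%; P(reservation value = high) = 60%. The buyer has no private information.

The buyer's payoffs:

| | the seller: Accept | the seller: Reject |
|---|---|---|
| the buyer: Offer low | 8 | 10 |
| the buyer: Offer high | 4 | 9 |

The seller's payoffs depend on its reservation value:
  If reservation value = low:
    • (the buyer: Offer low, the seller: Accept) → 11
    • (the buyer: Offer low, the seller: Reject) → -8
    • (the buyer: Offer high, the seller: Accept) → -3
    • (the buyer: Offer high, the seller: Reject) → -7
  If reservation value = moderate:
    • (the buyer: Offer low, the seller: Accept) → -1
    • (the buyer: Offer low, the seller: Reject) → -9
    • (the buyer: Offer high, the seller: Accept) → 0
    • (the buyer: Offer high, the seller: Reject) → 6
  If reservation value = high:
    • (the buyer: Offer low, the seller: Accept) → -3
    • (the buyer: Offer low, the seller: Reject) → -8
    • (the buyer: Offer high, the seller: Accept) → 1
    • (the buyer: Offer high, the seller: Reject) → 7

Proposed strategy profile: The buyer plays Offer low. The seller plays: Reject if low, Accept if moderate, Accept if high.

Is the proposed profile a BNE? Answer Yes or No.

A profile is a BNE iff every type of every player is best-responding given beliefs about the other side.
The buyer plays Offer low: E[Offer low] = 0.3·(10) + 0.1·(8) + 0.6·(8) = 8.6; E[Offer high] = 5.5. Best-responding. ✓
The seller (reservation value low), facing Offer low: Accept gives 11, Reject gives -8. Proposed Reject is not best — profitable deviation exists. ✗
The seller (reservation value moderate), facing Offer low: Accept gives -1, Reject gives -9. Proposed Accept is best. ✓
The seller (reservation value high), facing Offer low: Accept gives -3, Reject gives -8. Proposed Accept is best. ✓

No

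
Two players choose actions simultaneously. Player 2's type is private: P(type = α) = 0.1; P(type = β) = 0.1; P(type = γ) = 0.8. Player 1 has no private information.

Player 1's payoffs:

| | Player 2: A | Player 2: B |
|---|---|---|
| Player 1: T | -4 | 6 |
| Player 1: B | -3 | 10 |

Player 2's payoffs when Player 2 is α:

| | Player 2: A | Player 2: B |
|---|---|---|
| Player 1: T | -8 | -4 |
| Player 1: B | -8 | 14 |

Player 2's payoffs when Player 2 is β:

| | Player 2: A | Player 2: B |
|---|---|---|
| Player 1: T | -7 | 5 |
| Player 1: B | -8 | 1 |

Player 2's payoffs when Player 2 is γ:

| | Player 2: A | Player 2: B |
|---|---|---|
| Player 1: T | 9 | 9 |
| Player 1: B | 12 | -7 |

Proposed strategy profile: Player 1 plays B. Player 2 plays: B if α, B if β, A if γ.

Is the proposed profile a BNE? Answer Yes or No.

Player 1 plays B: E[B] = 0.1·(10) + 0.1·(10) + 0.8·(-3) = -0.4; E[T] = -2. Best-responding. ✓
Player 2 (type α), facing B: A gives -8, B gives 14. Proposed B is best. ✓
Player 2 (type β), facing B: A gives -8, B gives 1. Proposed B is best. ✓
Player 2 (type γ), facing B: A gives 12, B gives -7. Proposed A is best. ✓

Yes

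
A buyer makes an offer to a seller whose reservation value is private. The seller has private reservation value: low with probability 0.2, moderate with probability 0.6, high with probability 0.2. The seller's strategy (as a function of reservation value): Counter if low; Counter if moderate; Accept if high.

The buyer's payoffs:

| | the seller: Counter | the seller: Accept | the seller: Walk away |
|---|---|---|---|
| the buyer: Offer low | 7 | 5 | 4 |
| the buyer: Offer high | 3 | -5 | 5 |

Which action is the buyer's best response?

Offer low

E[Offer low] = 0.2·(7) + 0.6·(7) + 0.2·(5) = 6.6
E[Offer high] = 0.2·(3) + 0.6·(3) + 0.2·(-5) = 1.4
Best response: Offer low (6.6 is the largest).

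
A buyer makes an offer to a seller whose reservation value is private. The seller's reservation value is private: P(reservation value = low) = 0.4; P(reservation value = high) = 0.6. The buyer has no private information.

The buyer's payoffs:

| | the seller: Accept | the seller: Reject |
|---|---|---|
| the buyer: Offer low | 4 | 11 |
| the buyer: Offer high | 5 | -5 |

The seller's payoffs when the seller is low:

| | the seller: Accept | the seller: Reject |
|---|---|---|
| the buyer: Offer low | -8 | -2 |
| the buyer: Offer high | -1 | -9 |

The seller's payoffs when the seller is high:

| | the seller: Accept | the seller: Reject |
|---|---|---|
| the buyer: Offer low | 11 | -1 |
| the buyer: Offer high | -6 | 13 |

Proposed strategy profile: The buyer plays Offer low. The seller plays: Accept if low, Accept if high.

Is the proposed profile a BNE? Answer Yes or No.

The buyer plays Offer low: E[Offer low] = 0.4·(4) + 0.6·(4) = 4; E[Offer high] = 5. Not best-responding. ✗
The seller (reservation value low), facing Offer low: Accept gives -8, Reject gives -2. Proposed Accept is not best — profitable deviation exists. ✗
The seller (reservation value high), facing Offer low: Accept gives 11, Reject gives -1. Proposed Accept is best. ✓

No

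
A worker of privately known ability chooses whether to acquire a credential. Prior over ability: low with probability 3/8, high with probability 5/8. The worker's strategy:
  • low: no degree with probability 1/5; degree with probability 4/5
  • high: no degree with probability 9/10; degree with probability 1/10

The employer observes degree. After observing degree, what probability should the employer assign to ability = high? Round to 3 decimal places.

0.172

P(degree) = (3/8)·(4/5) + (5/8)·(1/10) = 29/80
P(high | degree) = ((5/8)·(1/10)) / (29/80) = (1/16) / (29/80) = 5/29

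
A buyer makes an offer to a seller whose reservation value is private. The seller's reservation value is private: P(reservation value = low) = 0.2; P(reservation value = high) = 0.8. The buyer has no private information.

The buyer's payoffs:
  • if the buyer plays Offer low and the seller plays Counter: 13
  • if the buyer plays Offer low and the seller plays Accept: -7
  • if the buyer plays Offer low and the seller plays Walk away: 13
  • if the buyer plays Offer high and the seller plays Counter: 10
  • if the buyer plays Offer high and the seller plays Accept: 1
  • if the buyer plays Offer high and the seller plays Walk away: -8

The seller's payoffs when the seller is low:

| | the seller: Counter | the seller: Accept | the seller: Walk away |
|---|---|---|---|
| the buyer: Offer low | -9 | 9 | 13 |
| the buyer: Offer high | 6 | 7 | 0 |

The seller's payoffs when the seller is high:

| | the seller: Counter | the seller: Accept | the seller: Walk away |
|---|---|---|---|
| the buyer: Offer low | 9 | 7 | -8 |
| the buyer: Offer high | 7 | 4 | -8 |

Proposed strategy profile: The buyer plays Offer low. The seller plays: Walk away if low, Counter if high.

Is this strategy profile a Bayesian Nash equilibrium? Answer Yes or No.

The buyer plays Offer low: E[Offer low] = 0.2·(13) + 0.8·(13) = 13; E[Offer high] = 6.4. Best-responding. ✓
The seller (reservation value low), facing Offer low: Counter gives -9, Accept gives 9, Walk away gives 13. Proposed Walk away is best. ✓
The seller (reservation value high), facing Offer low: Counter gives 9, Accept gives 7, Walk away gives -8. Proposed Counter is best. ✓

Yes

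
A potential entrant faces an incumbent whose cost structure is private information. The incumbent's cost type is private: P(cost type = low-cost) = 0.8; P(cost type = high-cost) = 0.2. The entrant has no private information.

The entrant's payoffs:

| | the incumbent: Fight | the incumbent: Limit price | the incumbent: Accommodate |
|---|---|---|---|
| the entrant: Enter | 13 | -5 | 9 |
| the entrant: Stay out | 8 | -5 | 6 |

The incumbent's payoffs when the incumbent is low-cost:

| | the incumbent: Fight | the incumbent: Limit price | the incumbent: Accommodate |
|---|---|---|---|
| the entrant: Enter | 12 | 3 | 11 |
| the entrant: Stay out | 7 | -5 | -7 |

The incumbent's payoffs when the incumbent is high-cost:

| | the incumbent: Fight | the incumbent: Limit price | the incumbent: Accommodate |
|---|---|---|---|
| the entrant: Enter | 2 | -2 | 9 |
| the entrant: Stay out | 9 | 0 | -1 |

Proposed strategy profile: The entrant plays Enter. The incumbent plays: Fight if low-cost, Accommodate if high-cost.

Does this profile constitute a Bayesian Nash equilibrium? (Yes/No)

Yes

A profile is a BNE iff every type of every player is best-responding given beliefs about the other side.
The entrant plays Enter: E[Enter] = 0.8·(13) + 0.2·(9) = 12.2; E[Stay out] = 7.6. Best-responding. ✓
The incumbent (cost type low-cost), facing Enter: Fight gives 12, Limit price gives 3, Accommodate gives 11. Proposed Fight is best. ✓
The incumbent (cost type high-cost), facing Enter: Fight gives 2, Limit price gives -2, Accommodate gives 9. Proposed Accommodate is best. ✓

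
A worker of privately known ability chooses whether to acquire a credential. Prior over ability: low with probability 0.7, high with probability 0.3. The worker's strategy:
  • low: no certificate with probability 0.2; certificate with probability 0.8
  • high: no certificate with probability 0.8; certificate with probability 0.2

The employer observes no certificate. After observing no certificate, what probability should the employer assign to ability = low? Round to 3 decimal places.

Apply Bayes' rule using the sender's strategy as the likelihood.
P(no certificate) = 0.7·0.2 + 0.3·0.8 = 0.38
P(low | no certificate) = (0.7·0.2) / 0.38 = 0.14 / 0.38 = 0.368421

0.368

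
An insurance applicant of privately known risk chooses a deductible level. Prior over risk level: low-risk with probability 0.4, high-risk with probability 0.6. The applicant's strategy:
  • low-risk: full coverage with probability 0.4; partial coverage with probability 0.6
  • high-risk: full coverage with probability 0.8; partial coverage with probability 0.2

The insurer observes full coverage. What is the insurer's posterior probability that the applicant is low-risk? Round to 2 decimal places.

Apply Bayes' rule using the sender's strategy as the likelihood.
P(full coverage) = 0.4·0.4 + 0.6·0.8 = 0.64
P(low-risk | full coverage) = (0.4·0.4) / 0.64 = 0.16 / 0.64 = 0.25

0.25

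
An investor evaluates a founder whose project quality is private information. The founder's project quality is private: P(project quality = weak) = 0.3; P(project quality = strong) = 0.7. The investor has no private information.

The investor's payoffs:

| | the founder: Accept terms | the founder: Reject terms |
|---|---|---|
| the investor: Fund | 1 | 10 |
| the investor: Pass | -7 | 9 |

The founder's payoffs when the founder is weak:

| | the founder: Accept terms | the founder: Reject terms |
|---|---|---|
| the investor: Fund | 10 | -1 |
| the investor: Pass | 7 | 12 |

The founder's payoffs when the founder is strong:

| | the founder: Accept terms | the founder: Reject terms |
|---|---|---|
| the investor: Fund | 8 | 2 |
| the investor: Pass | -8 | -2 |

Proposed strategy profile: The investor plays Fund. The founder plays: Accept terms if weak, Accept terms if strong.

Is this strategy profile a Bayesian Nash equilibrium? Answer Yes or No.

Yes

The investor plays Fund: E[Fund] = 0.3·(1) + 0.7·(1) = 1; E[Pass] = -7. Best-responding. ✓
The founder (project quality weak), facing Fund: Accept terms gives 10, Reject terms gives -1. Proposed Accept terms is best. ✓
The founder (project quality strong), facing Fund: Accept terms gives 8, Reject terms gives 2. Proposed Accept terms is best. ✓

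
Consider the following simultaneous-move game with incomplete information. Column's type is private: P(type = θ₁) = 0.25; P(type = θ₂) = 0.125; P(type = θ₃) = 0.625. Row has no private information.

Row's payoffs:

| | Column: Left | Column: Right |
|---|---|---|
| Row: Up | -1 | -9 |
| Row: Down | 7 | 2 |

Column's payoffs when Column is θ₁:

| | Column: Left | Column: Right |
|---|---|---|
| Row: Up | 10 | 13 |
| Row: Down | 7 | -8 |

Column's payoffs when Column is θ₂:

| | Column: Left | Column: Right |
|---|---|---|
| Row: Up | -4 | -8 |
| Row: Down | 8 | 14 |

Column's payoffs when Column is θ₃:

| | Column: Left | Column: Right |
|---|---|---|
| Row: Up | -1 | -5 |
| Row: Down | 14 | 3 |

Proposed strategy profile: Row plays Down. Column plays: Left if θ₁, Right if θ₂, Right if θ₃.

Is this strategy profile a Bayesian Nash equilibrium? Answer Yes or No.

A profile is a BNE iff every type of every player is best-responding given beliefs about the other side.
Row plays Down: E[Down] = 0.25·(7) + 0.125·(2) + 0.625·(2) = 3.25; E[Up] = -7. Best-responding. ✓
Column (type θ₁), facing Down: Left gives 7, Right gives -8. Proposed Left is best. ✓
Column (type θ₂), facing Down: Left gives 8, Right gives 14. Proposed Right is best. ✓
Column (type θ₃), facing Down: Left gives 14, Right gives 3. Proposed Right is not best — profitable deviation exists. ✗

No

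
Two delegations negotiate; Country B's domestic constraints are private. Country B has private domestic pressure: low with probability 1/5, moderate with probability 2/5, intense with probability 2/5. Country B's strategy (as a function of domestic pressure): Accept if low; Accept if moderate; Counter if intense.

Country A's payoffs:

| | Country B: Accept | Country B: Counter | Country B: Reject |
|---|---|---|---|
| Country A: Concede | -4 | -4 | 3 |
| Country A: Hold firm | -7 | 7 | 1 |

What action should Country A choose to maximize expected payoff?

E[Concede] = 1/5·(-4) + 2/5·(-4) + 2/5·(-4) = -4
E[Hold firm] = 1/5·(-7) + 2/5·(-7) + 2/5·(7) = -7/5
Best response: Hold firm (-7/5 is the largest).

Hold firm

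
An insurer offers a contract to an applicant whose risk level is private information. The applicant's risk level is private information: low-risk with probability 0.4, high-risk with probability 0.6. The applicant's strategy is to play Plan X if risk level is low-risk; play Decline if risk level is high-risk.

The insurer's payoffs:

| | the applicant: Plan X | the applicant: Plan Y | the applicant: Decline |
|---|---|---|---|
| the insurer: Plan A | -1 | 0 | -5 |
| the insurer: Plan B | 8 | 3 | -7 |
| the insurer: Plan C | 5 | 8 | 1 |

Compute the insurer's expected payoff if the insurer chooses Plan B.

E[Plan B] = 0.4·8 + 0.6·(-7) = 3.2 + (-4.2) = -1

-1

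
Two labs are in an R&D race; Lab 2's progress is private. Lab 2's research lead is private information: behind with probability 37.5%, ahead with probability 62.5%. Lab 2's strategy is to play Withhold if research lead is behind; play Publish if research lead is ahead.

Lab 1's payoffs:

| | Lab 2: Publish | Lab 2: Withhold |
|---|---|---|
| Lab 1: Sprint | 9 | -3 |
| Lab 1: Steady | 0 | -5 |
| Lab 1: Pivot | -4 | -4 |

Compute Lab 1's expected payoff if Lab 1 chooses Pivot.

E[Pivot] = 0.375·(-4) + 0.625·(-4) = (-1.5) + (-2.5) = -4

-4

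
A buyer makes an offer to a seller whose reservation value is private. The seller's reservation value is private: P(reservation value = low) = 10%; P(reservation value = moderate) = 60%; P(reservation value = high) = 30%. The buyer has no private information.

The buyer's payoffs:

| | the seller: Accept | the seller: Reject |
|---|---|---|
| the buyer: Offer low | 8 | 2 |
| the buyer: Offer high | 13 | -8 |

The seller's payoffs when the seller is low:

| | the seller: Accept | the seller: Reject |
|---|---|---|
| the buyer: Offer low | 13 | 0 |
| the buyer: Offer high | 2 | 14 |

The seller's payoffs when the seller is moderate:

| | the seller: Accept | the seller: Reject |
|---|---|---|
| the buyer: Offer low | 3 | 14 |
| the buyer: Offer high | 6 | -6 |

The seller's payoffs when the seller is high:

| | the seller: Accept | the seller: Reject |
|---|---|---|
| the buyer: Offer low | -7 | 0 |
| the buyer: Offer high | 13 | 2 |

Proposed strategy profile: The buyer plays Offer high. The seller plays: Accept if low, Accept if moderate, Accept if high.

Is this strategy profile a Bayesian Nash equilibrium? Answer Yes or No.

The buyer plays Offer high: E[Offer high] = 0.1·(13) + 0.6·(13) + 0.3·(13) = 13; E[Offer low] = 8. Best-responding. ✓
The seller (reservation value low), facing Offer high: Accept gives 2, Reject gives 14. Proposed Accept is not best — profitable deviation exists. ✗
The seller (reservation value moderate), facing Offer high: Accept gives 6, Reject gives -6. Proposed Accept is best. ✓
The seller (reservation value high), facing Offer high: Accept gives 13, Reject gives 2. Proposed Accept is best. ✓

No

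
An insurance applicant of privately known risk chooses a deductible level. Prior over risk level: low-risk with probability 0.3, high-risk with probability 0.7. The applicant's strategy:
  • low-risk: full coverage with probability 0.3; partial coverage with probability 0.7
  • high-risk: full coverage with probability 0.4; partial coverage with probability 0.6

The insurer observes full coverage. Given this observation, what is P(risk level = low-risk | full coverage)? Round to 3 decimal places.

0.243

Apply Bayes' rule using the sender's strategy as the likelihood.
P(full coverage) = 0.3·0.3 + 0.7·0.4 = 0.37
P(low-risk | full coverage) = (0.3·0.3) / 0.37 = 0.09 / 0.37 = 0.243243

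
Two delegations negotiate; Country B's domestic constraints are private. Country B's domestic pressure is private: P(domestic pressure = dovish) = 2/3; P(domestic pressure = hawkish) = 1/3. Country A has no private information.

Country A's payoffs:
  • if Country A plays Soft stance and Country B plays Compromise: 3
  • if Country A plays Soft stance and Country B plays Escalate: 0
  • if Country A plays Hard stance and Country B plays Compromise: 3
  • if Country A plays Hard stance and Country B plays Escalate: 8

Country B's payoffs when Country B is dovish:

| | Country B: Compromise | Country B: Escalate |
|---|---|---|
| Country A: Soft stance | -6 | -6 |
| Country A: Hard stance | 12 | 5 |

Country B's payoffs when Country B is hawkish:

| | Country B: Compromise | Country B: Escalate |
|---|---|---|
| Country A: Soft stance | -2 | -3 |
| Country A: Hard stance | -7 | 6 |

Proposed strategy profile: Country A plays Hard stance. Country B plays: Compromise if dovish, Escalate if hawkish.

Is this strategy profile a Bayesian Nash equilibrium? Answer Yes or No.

Yes

Country A plays Hard stance: E[Hard stance] = 2/3·(3) + 1/3·(8) = 14/3; E[Soft stance] = 2. Best-responding. ✓
Country B (domestic pressure dovish), facing Hard stance: Compromise gives 12, Escalate gives 5. Proposed Compromise is best. ✓
Country B (domestic pressure hawkish), facing Hard stance: Compromise gives -7, Escalate gives 6. Proposed Escalate is best. ✓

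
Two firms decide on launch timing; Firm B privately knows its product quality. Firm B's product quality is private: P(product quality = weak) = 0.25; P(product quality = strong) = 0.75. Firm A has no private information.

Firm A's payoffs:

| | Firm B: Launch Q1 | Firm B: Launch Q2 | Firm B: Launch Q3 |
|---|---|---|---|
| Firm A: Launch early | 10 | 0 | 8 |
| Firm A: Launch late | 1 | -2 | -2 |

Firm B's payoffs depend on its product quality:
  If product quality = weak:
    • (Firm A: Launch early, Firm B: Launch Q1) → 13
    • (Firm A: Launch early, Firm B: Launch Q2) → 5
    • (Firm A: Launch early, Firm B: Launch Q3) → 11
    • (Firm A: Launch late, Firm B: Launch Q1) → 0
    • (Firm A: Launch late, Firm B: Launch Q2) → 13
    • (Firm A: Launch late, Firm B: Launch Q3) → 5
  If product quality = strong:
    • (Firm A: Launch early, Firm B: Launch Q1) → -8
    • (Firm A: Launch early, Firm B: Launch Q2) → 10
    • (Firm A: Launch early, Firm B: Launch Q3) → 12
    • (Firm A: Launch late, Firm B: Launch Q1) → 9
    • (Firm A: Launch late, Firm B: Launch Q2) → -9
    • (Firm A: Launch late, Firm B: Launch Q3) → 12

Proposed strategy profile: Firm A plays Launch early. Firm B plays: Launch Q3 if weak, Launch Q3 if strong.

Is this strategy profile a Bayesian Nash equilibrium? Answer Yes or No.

No

Firm A plays Launch early: E[Launch early] = 0.25·(8) + 0.75·(8) = 8; E[Launch late] = -2. Best-responding. ✓
Firm B (product quality weak), facing Launch early: Launch Q1 gives 13, Launch Q2 gives 5, Launch Q3 gives 11. Proposed Launch Q3 is not best — profitable deviation exists. ✗
Firm B (product quality strong), facing Launch early: Launch Q1 gives -8, Launch Q2 gives 10, Launch Q3 gives 12. Proposed Launch Q3 is best. ✓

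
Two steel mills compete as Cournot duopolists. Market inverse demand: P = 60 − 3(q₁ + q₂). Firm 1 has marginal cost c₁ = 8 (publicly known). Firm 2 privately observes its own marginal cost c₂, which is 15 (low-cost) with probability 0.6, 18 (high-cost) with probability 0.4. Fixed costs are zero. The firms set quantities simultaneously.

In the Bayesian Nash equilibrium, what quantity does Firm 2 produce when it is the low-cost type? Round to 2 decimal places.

4.16

Type-c best response for Firm 2: q₂(c) = (60 − c)/6 − q₁/2.
Firm 1 maximizes expected profit; its first-order condition is 60 − 6q₁ − 3E[q₂] − 8 = 0.
Substituting E[q₂] and solving: E[c₂] = 16.2, so q₁ = (60 − 2·8 + 16.2)/9 = 6.68889.
q₂(low-cost) = (60 − 15 − 3·6.68889)/6 = 4.15556.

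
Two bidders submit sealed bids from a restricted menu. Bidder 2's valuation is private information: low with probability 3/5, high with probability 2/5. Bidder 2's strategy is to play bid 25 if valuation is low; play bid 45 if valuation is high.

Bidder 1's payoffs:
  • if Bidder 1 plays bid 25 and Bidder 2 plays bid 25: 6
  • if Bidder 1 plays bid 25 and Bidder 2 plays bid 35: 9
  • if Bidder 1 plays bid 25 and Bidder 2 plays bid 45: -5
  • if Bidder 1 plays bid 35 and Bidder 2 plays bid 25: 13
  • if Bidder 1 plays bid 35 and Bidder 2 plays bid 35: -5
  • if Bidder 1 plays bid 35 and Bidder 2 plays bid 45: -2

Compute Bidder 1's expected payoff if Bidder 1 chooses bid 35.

E[bid 35] = 3/5·13 + 2/5·(-2) = 39/5 + (-4/5) = 7

7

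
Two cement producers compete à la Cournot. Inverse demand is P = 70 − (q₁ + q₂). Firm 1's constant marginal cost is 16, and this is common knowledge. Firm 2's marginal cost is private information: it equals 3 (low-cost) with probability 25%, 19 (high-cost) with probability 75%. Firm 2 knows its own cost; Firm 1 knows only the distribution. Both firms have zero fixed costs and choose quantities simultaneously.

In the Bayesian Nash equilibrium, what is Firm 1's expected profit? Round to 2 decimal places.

312.11

Firm 2 with cost c maximizes (70 − (q₁+q₂) − c)·q₂, giving q₂(c) = (70 − c − q₁)/2.
E[c₂] = 0.25·3 + 0.75·19 = 15
Firm 1's FOC against E[q₂] yields q₁ = (70 − 2·16 + E[c₂])/3 = (70 − 32 + 15)/3 = 17.6667.
E[P] = 70 − (q₁ + E[q₂]) = 33.6667; Firm 1's expected profit = (E[P] − 16)·q₁ = (33.6667 − 16)·17.6667 = 312.111.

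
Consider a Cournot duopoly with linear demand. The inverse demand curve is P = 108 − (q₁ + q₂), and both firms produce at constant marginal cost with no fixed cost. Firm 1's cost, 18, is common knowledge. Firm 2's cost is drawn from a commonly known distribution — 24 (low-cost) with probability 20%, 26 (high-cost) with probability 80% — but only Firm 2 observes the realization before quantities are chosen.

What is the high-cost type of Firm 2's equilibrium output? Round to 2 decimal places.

Type-c best response for Firm 2: q₂(c) = (108 − c)/2 − q₁/2.
Firm 1 maximizes expected profit; its first-order condition is 108 − 2q₁ − E[q₂] − 18 = 0.
Substituting E[q₂] and solving: E[c₂] = 25.6, so q₁ = (108 − 2·18 + 25.6)/3 = 32.5333.
q₂(high-cost) = (108 − 26 − 32.5333)/2 = 24.7333.

24.73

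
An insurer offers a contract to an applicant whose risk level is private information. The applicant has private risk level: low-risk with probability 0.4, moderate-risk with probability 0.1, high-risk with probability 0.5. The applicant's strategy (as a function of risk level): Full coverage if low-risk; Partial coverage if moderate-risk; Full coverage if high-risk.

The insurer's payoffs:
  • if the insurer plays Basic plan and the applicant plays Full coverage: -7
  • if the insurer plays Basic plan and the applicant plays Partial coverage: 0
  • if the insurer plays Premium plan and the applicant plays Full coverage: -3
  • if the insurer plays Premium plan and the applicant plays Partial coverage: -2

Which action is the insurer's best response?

Compute the insurer's expected payoff for each action, taking the expectation over the applicant's type.
E[Basic plan] = 0.4·(-7) + 0.1·(0) + 0.5·(-7) = -6.3
E[Premium plan] = 0.4·(-3) + 0.1·(-2) + 0.5·(-3) = -2.9
Best response: Premium plan (-2.9 is the largest).

Premium plan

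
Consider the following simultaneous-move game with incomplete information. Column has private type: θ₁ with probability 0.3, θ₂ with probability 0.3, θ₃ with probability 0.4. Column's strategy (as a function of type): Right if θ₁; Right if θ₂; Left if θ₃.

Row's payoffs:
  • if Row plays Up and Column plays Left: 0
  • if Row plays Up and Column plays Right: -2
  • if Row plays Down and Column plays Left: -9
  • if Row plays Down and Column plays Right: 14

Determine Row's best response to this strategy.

Down

E[Up] = 0.3·(-2) + 0.3·(-2) + 0.4·(0) = -1.2
E[Down] = 0.3·(14) + 0.3·(14) + 0.4·(-9) = 4.8
Best response: Down (4.8 is the largest).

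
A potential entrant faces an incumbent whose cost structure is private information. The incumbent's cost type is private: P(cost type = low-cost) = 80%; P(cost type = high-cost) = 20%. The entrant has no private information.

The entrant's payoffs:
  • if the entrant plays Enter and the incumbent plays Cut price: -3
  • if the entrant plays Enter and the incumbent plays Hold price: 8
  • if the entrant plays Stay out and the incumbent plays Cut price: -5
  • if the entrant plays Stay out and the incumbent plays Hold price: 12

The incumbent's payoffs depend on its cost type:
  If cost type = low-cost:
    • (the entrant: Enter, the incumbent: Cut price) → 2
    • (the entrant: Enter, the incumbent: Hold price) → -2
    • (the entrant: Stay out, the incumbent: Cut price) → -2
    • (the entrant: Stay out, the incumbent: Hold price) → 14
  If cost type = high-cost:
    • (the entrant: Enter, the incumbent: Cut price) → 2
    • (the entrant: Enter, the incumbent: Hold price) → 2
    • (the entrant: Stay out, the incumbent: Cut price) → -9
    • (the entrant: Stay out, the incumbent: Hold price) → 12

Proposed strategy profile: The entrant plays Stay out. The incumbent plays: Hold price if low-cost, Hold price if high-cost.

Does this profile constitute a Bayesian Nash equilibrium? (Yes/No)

A profile is a BNE iff every type of every player is best-responding given beliefs about the other side.
The entrant plays Stay out: E[Stay out] = 0.8·(12) + 0.2·(12) = 12; E[Enter] = 8. Best-responding. ✓
The incumbent (cost type low-cost), facing Stay out: Cut price gives -2, Hold price gives 14. Proposed Hold price is best. ✓
The incumbent (cost type high-cost), facing Stay out: Cut price gives -9, Hold price gives 12. Proposed Hold price is best. ✓

Yes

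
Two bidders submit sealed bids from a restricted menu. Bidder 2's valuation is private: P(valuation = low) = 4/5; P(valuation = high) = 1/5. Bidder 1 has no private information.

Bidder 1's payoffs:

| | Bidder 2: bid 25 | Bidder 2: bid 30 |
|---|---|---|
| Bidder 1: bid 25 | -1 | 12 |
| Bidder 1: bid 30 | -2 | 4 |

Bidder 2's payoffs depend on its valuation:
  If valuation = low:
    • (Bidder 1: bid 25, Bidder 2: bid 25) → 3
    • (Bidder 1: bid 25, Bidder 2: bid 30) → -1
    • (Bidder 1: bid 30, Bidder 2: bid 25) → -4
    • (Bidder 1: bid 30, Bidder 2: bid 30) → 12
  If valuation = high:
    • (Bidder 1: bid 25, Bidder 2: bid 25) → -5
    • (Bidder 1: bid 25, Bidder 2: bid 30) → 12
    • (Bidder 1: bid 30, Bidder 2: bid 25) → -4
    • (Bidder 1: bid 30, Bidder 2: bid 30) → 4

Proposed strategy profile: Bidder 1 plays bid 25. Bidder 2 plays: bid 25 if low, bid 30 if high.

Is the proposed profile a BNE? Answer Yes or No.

Bidder 1 plays bid 25: E[bid 25] = 4/5·(-1) + 1/5·(12) = 8/5; E[bid 30] = -4/5. Best-responding. ✓
Bidder 2 (valuation low), facing bid 25: bid 25 gives 3, bid 30 gives -1. Proposed bid 25 is best. ✓
Bidder 2 (valuation high), facing bid 25: bid 25 gives -5, bid 30 gives 12. Proposed bid 30 is best. ✓

Yes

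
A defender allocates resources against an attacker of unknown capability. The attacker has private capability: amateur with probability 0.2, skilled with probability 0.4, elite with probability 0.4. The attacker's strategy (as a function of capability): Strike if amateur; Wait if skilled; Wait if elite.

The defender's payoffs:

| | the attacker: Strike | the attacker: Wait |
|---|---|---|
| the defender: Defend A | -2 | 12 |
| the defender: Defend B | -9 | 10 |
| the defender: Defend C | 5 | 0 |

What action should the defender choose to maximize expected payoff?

E[Defend A] = 0.2·(-2) + 0.4·(12) + 0.4·(12) = 9.2
E[Defend B] = 0.2·(-9) + 0.4·(10) + 0.4·(10) = 6.2
E[Defend C] = 0.2·(5) + 0.4·(0) + 0.4·(0) = 1
Best response: Defend A (9.2 is the largest).

Defend A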